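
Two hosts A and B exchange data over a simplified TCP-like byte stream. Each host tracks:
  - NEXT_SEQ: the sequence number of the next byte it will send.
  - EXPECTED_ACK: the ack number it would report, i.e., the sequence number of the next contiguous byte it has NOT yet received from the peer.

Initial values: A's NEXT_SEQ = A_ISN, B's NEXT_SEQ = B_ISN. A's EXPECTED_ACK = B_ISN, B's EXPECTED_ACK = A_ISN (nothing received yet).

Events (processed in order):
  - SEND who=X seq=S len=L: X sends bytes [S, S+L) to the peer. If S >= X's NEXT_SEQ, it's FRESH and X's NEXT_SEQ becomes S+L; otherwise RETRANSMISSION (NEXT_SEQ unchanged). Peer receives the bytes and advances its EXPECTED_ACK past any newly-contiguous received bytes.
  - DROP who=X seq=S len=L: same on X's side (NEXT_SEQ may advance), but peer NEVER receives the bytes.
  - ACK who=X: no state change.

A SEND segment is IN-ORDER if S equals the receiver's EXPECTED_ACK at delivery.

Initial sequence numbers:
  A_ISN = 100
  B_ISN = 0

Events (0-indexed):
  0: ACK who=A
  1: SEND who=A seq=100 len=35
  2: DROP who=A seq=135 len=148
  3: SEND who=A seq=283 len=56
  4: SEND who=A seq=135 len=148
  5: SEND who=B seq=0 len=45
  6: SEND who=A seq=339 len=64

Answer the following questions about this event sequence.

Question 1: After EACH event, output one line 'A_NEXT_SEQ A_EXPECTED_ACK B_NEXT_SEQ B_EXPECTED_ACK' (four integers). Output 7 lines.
100 0 0 100
135 0 0 135
283 0 0 135
339 0 0 135
339 0 0 339
339 45 45 339
403 45 45 403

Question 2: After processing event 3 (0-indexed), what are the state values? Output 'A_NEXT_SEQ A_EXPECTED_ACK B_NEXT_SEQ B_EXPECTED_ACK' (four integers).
After event 0: A_seq=100 A_ack=0 B_seq=0 B_ack=100
After event 1: A_seq=135 A_ack=0 B_seq=0 B_ack=135
After event 2: A_seq=283 A_ack=0 B_seq=0 B_ack=135
After event 3: A_seq=339 A_ack=0 B_seq=0 B_ack=135

339 0 0 135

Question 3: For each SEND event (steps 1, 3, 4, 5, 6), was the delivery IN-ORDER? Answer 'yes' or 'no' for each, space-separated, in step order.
Answer: yes no yes yes yes

Derivation:
Step 1: SEND seq=100 -> in-order
Step 3: SEND seq=283 -> out-of-order
Step 4: SEND seq=135 -> in-order
Step 5: SEND seq=0 -> in-order
Step 6: SEND seq=339 -> in-order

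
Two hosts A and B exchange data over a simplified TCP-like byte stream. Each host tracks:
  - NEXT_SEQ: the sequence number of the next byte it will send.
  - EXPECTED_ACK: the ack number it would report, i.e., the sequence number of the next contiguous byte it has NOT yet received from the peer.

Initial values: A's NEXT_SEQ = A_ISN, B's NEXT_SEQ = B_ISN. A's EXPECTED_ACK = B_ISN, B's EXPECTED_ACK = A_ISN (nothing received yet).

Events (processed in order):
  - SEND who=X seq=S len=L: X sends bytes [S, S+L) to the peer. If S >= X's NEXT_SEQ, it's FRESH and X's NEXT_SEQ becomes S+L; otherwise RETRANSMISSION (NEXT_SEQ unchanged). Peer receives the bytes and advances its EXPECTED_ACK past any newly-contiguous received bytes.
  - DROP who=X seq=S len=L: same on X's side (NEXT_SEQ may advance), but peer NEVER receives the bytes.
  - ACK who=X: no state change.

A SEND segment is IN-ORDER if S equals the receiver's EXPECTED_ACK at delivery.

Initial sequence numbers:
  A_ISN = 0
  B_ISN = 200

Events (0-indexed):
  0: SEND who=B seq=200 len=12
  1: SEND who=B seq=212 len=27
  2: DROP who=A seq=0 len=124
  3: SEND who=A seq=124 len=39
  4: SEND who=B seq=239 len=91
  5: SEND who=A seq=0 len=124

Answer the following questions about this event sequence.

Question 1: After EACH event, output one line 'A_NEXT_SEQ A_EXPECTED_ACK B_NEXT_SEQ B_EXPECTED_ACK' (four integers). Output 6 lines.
0 212 212 0
0 239 239 0
124 239 239 0
163 239 239 0
163 330 330 0
163 330 330 163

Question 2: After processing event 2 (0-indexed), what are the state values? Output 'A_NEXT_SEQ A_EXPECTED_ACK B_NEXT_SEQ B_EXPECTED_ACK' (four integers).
After event 0: A_seq=0 A_ack=212 B_seq=212 B_ack=0
After event 1: A_seq=0 A_ack=239 B_seq=239 B_ack=0
After event 2: A_seq=124 A_ack=239 B_seq=239 B_ack=0

124 239 239 0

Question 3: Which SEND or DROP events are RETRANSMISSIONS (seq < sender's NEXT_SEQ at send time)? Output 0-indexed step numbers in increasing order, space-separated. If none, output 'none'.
Answer: 5

Derivation:
Step 0: SEND seq=200 -> fresh
Step 1: SEND seq=212 -> fresh
Step 2: DROP seq=0 -> fresh
Step 3: SEND seq=124 -> fresh
Step 4: SEND seq=239 -> fresh
Step 5: SEND seq=0 -> retransmit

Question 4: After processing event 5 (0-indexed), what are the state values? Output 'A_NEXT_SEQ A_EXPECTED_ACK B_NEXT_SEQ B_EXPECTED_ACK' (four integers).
After event 0: A_seq=0 A_ack=212 B_seq=212 B_ack=0
After event 1: A_seq=0 A_ack=239 B_seq=239 B_ack=0
After event 2: A_seq=124 A_ack=239 B_seq=239 B_ack=0
After event 3: A_seq=163 A_ack=239 B_seq=239 B_ack=0
After event 4: A_seq=163 A_ack=330 B_seq=330 B_ack=0
After event 5: A_seq=163 A_ack=330 B_seq=330 B_ack=163

163 330 330 163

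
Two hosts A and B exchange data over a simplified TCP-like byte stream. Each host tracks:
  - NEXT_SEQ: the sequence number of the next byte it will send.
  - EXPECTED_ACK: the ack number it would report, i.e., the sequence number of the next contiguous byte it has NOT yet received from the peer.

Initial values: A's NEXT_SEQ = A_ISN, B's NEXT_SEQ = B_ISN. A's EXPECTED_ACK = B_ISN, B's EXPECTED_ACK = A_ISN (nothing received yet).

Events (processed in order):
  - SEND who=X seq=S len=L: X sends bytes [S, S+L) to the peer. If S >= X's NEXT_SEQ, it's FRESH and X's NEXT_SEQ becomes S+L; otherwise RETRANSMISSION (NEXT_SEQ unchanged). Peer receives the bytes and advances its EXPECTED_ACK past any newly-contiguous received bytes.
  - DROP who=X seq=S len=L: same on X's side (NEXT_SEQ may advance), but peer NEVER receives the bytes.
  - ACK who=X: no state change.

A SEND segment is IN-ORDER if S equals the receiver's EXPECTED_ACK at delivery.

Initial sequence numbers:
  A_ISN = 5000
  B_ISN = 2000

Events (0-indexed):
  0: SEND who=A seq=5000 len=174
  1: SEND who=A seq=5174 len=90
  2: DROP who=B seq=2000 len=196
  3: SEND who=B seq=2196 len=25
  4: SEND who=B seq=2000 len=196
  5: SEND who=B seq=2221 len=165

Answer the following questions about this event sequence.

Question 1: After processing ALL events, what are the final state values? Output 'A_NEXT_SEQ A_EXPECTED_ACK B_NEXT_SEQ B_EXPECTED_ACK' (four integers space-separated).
Answer: 5264 2386 2386 5264

Derivation:
After event 0: A_seq=5174 A_ack=2000 B_seq=2000 B_ack=5174
After event 1: A_seq=5264 A_ack=2000 B_seq=2000 B_ack=5264
After event 2: A_seq=5264 A_ack=2000 B_seq=2196 B_ack=5264
After event 3: A_seq=5264 A_ack=2000 B_seq=2221 B_ack=5264
After event 4: A_seq=5264 A_ack=2221 B_seq=2221 B_ack=5264
After event 5: A_seq=5264 A_ack=2386 B_seq=2386 B_ack=5264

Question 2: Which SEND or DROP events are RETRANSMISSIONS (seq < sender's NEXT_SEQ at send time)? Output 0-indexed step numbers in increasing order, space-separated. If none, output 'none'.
Answer: 4

Derivation:
Step 0: SEND seq=5000 -> fresh
Step 1: SEND seq=5174 -> fresh
Step 2: DROP seq=2000 -> fresh
Step 3: SEND seq=2196 -> fresh
Step 4: SEND seq=2000 -> retransmit
Step 5: SEND seq=2221 -> fresh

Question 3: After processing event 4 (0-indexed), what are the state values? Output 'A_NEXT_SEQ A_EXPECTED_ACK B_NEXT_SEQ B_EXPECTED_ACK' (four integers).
After event 0: A_seq=5174 A_ack=2000 B_seq=2000 B_ack=5174
After event 1: A_seq=5264 A_ack=2000 B_seq=2000 B_ack=5264
After event 2: A_seq=5264 A_ack=2000 B_seq=2196 B_ack=5264
After event 3: A_seq=5264 A_ack=2000 B_seq=2221 B_ack=5264
After event 4: A_seq=5264 A_ack=2221 B_seq=2221 B_ack=5264

5264 2221 2221 5264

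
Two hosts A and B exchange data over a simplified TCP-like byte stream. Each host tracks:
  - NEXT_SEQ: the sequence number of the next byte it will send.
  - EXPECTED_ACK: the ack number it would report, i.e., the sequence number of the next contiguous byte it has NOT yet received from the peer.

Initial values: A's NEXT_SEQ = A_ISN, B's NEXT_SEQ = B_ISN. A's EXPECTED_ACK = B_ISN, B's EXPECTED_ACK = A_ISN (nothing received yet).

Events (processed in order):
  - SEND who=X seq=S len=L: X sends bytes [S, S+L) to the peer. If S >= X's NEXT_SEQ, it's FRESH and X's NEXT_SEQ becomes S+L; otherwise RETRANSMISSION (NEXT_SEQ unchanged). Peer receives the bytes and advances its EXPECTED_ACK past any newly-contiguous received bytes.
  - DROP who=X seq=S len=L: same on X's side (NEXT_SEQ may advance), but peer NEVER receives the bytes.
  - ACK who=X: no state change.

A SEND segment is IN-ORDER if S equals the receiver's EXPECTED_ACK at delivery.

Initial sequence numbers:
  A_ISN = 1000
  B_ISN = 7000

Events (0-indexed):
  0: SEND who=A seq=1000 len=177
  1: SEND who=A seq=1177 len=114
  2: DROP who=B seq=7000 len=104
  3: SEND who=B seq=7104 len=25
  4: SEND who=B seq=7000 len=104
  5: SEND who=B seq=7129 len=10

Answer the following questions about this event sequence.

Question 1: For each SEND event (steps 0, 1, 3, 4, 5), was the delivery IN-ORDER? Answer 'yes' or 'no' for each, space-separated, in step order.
Answer: yes yes no yes yes

Derivation:
Step 0: SEND seq=1000 -> in-order
Step 1: SEND seq=1177 -> in-order
Step 3: SEND seq=7104 -> out-of-order
Step 4: SEND seq=7000 -> in-order
Step 5: SEND seq=7129 -> in-order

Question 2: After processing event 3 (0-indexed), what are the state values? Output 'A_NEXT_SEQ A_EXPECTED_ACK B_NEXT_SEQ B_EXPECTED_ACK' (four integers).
After event 0: A_seq=1177 A_ack=7000 B_seq=7000 B_ack=1177
After event 1: A_seq=1291 A_ack=7000 B_seq=7000 B_ack=1291
After event 2: A_seq=1291 A_ack=7000 B_seq=7104 B_ack=1291
After event 3: A_seq=1291 A_ack=7000 B_seq=7129 B_ack=1291

1291 7000 7129 1291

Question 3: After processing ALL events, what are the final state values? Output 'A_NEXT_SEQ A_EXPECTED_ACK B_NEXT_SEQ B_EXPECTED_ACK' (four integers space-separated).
Answer: 1291 7139 7139 1291

Derivation:
After event 0: A_seq=1177 A_ack=7000 B_seq=7000 B_ack=1177
After event 1: A_seq=1291 A_ack=7000 B_seq=7000 B_ack=1291
After event 2: A_seq=1291 A_ack=7000 B_seq=7104 B_ack=1291
After event 3: A_seq=1291 A_ack=7000 B_seq=7129 B_ack=1291
After event 4: A_seq=1291 A_ack=7129 B_seq=7129 B_ack=1291
After event 5: A_seq=1291 A_ack=7139 B_seq=7139 B_ack=1291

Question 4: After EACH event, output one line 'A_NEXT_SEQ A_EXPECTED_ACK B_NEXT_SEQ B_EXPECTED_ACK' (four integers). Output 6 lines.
1177 7000 7000 1177
1291 7000 7000 1291
1291 7000 7104 1291
1291 7000 7129 1291
1291 7129 7129 1291
1291 7139 7139 1291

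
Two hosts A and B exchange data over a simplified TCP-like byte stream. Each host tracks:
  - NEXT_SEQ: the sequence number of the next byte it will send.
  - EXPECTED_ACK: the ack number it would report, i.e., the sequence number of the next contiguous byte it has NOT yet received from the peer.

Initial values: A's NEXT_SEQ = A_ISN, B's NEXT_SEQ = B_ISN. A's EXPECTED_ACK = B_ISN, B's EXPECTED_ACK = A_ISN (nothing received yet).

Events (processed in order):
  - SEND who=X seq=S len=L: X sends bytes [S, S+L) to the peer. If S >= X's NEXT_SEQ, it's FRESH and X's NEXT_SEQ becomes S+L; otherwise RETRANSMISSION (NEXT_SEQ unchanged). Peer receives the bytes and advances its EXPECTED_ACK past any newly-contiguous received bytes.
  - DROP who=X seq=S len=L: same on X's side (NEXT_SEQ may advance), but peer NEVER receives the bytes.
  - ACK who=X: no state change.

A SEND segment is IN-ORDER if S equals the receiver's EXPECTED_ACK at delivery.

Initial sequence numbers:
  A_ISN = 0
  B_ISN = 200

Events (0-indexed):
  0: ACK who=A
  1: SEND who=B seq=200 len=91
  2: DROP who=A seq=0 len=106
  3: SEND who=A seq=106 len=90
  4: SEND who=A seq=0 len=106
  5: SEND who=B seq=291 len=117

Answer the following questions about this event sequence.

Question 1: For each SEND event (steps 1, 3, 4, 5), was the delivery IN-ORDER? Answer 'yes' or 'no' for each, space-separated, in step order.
Answer: yes no yes yes

Derivation:
Step 1: SEND seq=200 -> in-order
Step 3: SEND seq=106 -> out-of-order
Step 4: SEND seq=0 -> in-order
Step 5: SEND seq=291 -> in-order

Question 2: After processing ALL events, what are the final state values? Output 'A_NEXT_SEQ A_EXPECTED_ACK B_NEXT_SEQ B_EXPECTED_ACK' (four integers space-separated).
After event 0: A_seq=0 A_ack=200 B_seq=200 B_ack=0
After event 1: A_seq=0 A_ack=291 B_seq=291 B_ack=0
After event 2: A_seq=106 A_ack=291 B_seq=291 B_ack=0
After event 3: A_seq=196 A_ack=291 B_seq=291 B_ack=0
After event 4: A_seq=196 A_ack=291 B_seq=291 B_ack=196
After event 5: A_seq=196 A_ack=408 B_seq=408 B_ack=196

Answer: 196 408 408 196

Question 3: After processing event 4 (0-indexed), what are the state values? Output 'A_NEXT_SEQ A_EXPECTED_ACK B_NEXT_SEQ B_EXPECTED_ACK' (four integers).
After event 0: A_seq=0 A_ack=200 B_seq=200 B_ack=0
After event 1: A_seq=0 A_ack=291 B_seq=291 B_ack=0
After event 2: A_seq=106 A_ack=291 B_seq=291 B_ack=0
After event 3: A_seq=196 A_ack=291 B_seq=291 B_ack=0
After event 4: A_seq=196 A_ack=291 B_seq=291 B_ack=196

196 291 291 196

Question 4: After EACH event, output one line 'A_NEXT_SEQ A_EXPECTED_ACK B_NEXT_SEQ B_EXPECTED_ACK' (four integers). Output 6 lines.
0 200 200 0
0 291 291 0
106 291 291 0
196 291 291 0
196 291 291 196
196 408 408 196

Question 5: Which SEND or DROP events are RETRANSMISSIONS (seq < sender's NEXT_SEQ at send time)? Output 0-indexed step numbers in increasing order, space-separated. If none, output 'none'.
Answer: 4

Derivation:
Step 1: SEND seq=200 -> fresh
Step 2: DROP seq=0 -> fresh
Step 3: SEND seq=106 -> fresh
Step 4: SEND seq=0 -> retransmit
Step 5: SEND seq=291 -> fresh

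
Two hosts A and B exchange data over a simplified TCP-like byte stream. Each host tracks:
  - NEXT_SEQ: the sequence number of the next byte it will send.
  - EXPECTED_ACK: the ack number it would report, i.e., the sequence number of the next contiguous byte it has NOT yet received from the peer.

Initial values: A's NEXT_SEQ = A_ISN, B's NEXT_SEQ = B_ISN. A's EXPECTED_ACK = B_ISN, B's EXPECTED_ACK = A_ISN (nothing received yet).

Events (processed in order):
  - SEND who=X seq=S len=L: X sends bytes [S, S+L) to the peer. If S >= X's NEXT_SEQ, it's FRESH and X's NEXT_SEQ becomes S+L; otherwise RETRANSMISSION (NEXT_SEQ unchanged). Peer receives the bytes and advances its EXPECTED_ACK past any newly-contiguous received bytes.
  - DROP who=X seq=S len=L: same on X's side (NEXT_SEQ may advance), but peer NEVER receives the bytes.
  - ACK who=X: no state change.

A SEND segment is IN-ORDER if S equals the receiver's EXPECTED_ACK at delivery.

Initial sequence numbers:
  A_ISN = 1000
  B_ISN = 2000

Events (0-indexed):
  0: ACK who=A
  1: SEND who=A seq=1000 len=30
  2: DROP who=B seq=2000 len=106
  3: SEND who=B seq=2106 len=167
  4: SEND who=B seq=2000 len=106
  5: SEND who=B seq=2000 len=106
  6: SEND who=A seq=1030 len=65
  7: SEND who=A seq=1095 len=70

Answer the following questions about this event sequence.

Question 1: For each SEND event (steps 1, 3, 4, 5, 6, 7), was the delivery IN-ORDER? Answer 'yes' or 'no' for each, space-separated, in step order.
Answer: yes no yes no yes yes

Derivation:
Step 1: SEND seq=1000 -> in-order
Step 3: SEND seq=2106 -> out-of-order
Step 4: SEND seq=2000 -> in-order
Step 5: SEND seq=2000 -> out-of-order
Step 6: SEND seq=1030 -> in-order
Step 7: SEND seq=1095 -> in-order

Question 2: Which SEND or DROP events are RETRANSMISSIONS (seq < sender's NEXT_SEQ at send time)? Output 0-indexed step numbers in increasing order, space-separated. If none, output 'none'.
Answer: 4 5

Derivation:
Step 1: SEND seq=1000 -> fresh
Step 2: DROP seq=2000 -> fresh
Step 3: SEND seq=2106 -> fresh
Step 4: SEND seq=2000 -> retransmit
Step 5: SEND seq=2000 -> retransmit
Step 6: SEND seq=1030 -> fresh
Step 7: SEND seq=1095 -> fresh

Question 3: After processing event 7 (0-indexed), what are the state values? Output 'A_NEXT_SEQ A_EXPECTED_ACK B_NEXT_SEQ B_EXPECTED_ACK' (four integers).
After event 0: A_seq=1000 A_ack=2000 B_seq=2000 B_ack=1000
After event 1: A_seq=1030 A_ack=2000 B_seq=2000 B_ack=1030
After event 2: A_seq=1030 A_ack=2000 B_seq=2106 B_ack=1030
After event 3: A_seq=1030 A_ack=2000 B_seq=2273 B_ack=1030
After event 4: A_seq=1030 A_ack=2273 B_seq=2273 B_ack=1030
After event 5: A_seq=1030 A_ack=2273 B_seq=2273 B_ack=1030
After event 6: A_seq=1095 A_ack=2273 B_seq=2273 B_ack=1095
After event 7: A_seq=1165 A_ack=2273 B_seq=2273 B_ack=1165

1165 2273 2273 1165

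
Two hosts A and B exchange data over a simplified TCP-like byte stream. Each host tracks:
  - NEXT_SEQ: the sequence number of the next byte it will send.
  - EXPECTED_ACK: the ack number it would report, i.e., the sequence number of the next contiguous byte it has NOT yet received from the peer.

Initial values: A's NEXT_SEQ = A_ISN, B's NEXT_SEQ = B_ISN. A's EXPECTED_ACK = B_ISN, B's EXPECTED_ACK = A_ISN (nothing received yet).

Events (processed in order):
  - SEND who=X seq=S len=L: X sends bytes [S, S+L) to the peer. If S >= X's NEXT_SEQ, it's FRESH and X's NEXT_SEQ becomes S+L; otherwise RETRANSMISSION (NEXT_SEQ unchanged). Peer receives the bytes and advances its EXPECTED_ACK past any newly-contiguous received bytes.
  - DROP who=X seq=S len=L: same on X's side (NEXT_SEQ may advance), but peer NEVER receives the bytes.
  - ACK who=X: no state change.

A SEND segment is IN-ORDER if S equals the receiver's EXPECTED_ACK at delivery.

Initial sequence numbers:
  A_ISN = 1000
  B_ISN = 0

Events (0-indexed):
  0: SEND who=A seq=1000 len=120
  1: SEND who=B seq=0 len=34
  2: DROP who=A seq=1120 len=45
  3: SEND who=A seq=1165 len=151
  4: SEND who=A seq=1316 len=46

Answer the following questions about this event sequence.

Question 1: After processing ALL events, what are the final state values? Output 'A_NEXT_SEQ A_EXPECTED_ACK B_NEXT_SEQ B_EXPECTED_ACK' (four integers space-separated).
After event 0: A_seq=1120 A_ack=0 B_seq=0 B_ack=1120
After event 1: A_seq=1120 A_ack=34 B_seq=34 B_ack=1120
After event 2: A_seq=1165 A_ack=34 B_seq=34 B_ack=1120
After event 3: A_seq=1316 A_ack=34 B_seq=34 B_ack=1120
After event 4: A_seq=1362 A_ack=34 B_seq=34 B_ack=1120

Answer: 1362 34 34 1120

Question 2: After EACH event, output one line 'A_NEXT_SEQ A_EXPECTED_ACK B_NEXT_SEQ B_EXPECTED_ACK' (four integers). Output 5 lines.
1120 0 0 1120
1120 34 34 1120
1165 34 34 1120
1316 34 34 1120
1362 34 34 1120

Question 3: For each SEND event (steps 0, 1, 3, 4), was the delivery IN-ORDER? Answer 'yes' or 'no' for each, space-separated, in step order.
Answer: yes yes no no

Derivation:
Step 0: SEND seq=1000 -> in-order
Step 1: SEND seq=0 -> in-order
Step 3: SEND seq=1165 -> out-of-order
Step 4: SEND seq=1316 -> out-of-order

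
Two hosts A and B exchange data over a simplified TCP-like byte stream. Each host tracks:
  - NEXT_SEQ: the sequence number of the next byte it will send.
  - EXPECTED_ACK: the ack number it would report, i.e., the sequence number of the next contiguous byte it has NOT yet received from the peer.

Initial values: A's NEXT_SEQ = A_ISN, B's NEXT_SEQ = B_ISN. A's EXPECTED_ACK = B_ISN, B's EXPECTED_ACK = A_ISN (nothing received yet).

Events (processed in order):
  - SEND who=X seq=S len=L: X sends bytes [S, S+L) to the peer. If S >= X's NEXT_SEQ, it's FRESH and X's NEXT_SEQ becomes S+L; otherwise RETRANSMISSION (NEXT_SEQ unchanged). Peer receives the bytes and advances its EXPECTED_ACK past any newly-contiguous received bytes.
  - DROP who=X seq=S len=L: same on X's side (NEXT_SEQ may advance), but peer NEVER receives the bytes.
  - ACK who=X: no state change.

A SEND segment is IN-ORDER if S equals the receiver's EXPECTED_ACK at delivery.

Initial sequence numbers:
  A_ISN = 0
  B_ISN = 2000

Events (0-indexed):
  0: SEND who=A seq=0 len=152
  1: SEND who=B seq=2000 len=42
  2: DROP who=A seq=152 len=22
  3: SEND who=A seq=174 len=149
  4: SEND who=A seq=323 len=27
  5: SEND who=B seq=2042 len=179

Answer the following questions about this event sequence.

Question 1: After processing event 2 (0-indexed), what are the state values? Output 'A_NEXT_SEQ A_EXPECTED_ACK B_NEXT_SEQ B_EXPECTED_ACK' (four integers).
After event 0: A_seq=152 A_ack=2000 B_seq=2000 B_ack=152
After event 1: A_seq=152 A_ack=2042 B_seq=2042 B_ack=152
After event 2: A_seq=174 A_ack=2042 B_seq=2042 B_ack=152

174 2042 2042 152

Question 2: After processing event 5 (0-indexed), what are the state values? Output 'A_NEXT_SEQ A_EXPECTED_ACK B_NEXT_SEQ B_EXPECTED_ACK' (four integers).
After event 0: A_seq=152 A_ack=2000 B_seq=2000 B_ack=152
After event 1: A_seq=152 A_ack=2042 B_seq=2042 B_ack=152
After event 2: A_seq=174 A_ack=2042 B_seq=2042 B_ack=152
After event 3: A_seq=323 A_ack=2042 B_seq=2042 B_ack=152
After event 4: A_seq=350 A_ack=2042 B_seq=2042 B_ack=152
After event 5: A_seq=350 A_ack=2221 B_seq=2221 B_ack=152

350 2221 2221 152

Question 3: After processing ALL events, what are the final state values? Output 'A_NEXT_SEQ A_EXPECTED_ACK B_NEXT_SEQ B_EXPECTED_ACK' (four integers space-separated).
Answer: 350 2221 2221 152

Derivation:
After event 0: A_seq=152 A_ack=2000 B_seq=2000 B_ack=152
After event 1: A_seq=152 A_ack=2042 B_seq=2042 B_ack=152
After event 2: A_seq=174 A_ack=2042 B_seq=2042 B_ack=152
After event 3: A_seq=323 A_ack=2042 B_seq=2042 B_ack=152
After event 4: A_seq=350 A_ack=2042 B_seq=2042 B_ack=152
After event 5: A_seq=350 A_ack=2221 B_seq=2221 B_ack=152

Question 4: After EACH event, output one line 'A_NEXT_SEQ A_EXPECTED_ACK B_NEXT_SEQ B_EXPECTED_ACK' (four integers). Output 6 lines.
152 2000 2000 152
152 2042 2042 152
174 2042 2042 152
323 2042 2042 152
350 2042 2042 152
350 2221 2221 152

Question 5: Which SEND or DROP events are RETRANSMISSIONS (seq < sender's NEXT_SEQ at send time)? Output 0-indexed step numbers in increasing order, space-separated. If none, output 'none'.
Answer: none

Derivation:
Step 0: SEND seq=0 -> fresh
Step 1: SEND seq=2000 -> fresh
Step 2: DROP seq=152 -> fresh
Step 3: SEND seq=174 -> fresh
Step 4: SEND seq=323 -> fresh
Step 5: SEND seq=2042 -> fresh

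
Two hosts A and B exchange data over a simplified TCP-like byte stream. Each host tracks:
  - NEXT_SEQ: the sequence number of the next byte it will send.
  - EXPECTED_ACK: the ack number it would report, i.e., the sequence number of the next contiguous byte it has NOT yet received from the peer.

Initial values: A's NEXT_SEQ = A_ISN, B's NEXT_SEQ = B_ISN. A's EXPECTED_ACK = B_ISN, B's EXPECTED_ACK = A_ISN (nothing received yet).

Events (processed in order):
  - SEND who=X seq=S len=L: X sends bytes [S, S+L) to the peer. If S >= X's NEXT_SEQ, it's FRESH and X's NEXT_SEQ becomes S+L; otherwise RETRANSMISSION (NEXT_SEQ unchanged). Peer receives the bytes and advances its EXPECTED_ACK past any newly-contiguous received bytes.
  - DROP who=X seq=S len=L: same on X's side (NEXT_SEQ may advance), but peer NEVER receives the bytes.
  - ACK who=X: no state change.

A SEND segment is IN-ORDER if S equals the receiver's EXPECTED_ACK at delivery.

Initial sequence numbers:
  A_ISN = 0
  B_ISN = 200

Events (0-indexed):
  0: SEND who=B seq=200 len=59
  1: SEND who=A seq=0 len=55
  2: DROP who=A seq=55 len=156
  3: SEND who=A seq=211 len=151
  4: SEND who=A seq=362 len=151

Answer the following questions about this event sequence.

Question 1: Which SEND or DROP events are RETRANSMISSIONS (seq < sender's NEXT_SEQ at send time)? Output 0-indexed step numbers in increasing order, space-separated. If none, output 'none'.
Step 0: SEND seq=200 -> fresh
Step 1: SEND seq=0 -> fresh
Step 2: DROP seq=55 -> fresh
Step 3: SEND seq=211 -> fresh
Step 4: SEND seq=362 -> fresh

Answer: none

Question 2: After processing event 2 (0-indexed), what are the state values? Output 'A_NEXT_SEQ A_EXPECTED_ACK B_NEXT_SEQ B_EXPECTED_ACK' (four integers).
After event 0: A_seq=0 A_ack=259 B_seq=259 B_ack=0
After event 1: A_seq=55 A_ack=259 B_seq=259 B_ack=55
After event 2: A_seq=211 A_ack=259 B_seq=259 B_ack=55

211 259 259 55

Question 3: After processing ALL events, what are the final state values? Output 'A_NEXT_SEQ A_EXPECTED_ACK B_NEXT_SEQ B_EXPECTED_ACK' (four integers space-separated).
Answer: 513 259 259 55

Derivation:
After event 0: A_seq=0 A_ack=259 B_seq=259 B_ack=0
After event 1: A_seq=55 A_ack=259 B_seq=259 B_ack=55
After event 2: A_seq=211 A_ack=259 B_seq=259 B_ack=55
After event 3: A_seq=362 A_ack=259 B_seq=259 B_ack=55
After event 4: A_seq=513 A_ack=259 B_seq=259 B_ack=55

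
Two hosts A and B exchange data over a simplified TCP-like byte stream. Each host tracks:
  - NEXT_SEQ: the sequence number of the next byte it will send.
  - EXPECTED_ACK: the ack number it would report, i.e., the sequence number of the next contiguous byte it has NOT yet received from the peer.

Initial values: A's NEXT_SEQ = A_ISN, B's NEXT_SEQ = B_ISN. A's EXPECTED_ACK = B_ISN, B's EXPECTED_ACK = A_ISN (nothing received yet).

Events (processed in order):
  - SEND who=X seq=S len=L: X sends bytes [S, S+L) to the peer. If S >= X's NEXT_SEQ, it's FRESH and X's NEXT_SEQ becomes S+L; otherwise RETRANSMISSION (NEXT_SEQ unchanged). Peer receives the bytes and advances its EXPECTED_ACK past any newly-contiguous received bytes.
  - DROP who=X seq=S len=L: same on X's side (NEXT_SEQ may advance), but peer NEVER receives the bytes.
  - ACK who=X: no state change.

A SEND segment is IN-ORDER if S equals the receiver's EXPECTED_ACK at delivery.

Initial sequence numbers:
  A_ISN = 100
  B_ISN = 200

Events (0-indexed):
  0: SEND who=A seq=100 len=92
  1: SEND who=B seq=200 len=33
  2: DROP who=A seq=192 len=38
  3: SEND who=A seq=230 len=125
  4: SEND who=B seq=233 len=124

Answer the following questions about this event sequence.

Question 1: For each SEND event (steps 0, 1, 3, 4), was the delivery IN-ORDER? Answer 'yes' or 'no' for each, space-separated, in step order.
Answer: yes yes no yes

Derivation:
Step 0: SEND seq=100 -> in-order
Step 1: SEND seq=200 -> in-order
Step 3: SEND seq=230 -> out-of-order
Step 4: SEND seq=233 -> in-order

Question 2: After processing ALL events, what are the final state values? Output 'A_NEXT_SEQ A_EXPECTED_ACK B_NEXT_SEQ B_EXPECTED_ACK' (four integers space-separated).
After event 0: A_seq=192 A_ack=200 B_seq=200 B_ack=192
After event 1: A_seq=192 A_ack=233 B_seq=233 B_ack=192
After event 2: A_seq=230 A_ack=233 B_seq=233 B_ack=192
After event 3: A_seq=355 A_ack=233 B_seq=233 B_ack=192
After event 4: A_seq=355 A_ack=357 B_seq=357 B_ack=192

Answer: 355 357 357 192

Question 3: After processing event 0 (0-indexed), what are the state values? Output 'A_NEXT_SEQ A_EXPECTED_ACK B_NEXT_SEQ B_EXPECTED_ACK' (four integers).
After event 0: A_seq=192 A_ack=200 B_seq=200 B_ack=192

192 200 200 192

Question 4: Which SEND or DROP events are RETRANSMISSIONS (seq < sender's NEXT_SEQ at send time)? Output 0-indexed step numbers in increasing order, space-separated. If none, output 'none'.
Step 0: SEND seq=100 -> fresh
Step 1: SEND seq=200 -> fresh
Step 2: DROP seq=192 -> fresh
Step 3: SEND seq=230 -> fresh
Step 4: SEND seq=233 -> fresh

Answer: none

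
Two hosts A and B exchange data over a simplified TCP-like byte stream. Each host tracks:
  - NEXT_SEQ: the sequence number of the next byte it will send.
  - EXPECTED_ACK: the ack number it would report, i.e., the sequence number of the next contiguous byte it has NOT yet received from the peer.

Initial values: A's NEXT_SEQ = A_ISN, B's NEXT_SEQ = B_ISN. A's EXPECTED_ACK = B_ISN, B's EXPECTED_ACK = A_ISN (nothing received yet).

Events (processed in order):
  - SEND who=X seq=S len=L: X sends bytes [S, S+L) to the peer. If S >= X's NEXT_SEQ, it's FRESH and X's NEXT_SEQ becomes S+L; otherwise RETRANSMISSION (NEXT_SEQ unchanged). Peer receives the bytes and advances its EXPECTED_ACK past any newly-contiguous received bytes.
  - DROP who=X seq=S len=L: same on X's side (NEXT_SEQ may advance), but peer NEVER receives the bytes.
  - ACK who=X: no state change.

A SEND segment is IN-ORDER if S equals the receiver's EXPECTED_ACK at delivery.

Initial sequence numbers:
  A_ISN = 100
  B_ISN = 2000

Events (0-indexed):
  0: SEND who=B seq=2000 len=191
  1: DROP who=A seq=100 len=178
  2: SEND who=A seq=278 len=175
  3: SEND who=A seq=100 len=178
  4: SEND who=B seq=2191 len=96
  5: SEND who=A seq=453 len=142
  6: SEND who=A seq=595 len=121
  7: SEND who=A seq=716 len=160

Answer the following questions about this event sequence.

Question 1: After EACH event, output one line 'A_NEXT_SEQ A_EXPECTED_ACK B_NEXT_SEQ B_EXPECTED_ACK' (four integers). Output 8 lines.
100 2191 2191 100
278 2191 2191 100
453 2191 2191 100
453 2191 2191 453
453 2287 2287 453
595 2287 2287 595
716 2287 2287 716
876 2287 2287 876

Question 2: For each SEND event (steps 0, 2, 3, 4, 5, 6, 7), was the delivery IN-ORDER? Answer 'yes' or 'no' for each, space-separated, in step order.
Answer: yes no yes yes yes yes yes

Derivation:
Step 0: SEND seq=2000 -> in-order
Step 2: SEND seq=278 -> out-of-order
Step 3: SEND seq=100 -> in-order
Step 4: SEND seq=2191 -> in-order
Step 5: SEND seq=453 -> in-order
Step 6: SEND seq=595 -> in-order
Step 7: SEND seq=716 -> in-order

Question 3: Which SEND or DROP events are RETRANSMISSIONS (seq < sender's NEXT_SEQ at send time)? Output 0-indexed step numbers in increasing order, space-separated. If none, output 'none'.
Step 0: SEND seq=2000 -> fresh
Step 1: DROP seq=100 -> fresh
Step 2: SEND seq=278 -> fresh
Step 3: SEND seq=100 -> retransmit
Step 4: SEND seq=2191 -> fresh
Step 5: SEND seq=453 -> fresh
Step 6: SEND seq=595 -> fresh
Step 7: SEND seq=716 -> fresh

Answer: 3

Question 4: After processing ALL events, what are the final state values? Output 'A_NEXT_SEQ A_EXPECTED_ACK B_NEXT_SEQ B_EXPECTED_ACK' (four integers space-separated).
Answer: 876 2287 2287 876

Derivation:
After event 0: A_seq=100 A_ack=2191 B_seq=2191 B_ack=100
After event 1: A_seq=278 A_ack=2191 B_seq=2191 B_ack=100
After event 2: A_seq=453 A_ack=2191 B_seq=2191 B_ack=100
After event 3: A_seq=453 A_ack=2191 B_seq=2191 B_ack=453
After event 4: A_seq=453 A_ack=2287 B_seq=2287 B_ack=453
After event 5: A_seq=595 A_ack=2287 B_seq=2287 B_ack=595
After event 6: A_seq=716 A_ack=2287 B_seq=2287 B_ack=716
After event 7: A_seq=876 A_ack=2287 B_seq=2287 B_ack=876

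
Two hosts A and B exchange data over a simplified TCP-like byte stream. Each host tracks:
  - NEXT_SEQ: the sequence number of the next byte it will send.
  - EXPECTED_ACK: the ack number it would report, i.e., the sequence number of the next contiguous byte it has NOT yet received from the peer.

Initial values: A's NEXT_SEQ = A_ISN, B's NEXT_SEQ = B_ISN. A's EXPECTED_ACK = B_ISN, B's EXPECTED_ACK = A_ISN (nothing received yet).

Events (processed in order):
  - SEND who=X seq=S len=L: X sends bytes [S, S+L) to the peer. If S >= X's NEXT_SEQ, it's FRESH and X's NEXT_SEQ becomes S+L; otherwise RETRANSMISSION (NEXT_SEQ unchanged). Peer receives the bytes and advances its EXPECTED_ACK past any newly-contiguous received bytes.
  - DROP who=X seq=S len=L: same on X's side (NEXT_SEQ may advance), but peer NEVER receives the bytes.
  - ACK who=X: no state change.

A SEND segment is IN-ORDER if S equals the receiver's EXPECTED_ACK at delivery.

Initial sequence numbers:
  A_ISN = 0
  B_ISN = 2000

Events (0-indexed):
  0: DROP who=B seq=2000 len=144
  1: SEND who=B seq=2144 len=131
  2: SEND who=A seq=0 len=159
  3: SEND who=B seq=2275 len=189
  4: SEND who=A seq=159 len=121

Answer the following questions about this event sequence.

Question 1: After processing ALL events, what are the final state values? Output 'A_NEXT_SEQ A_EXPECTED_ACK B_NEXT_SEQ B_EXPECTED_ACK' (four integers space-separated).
Answer: 280 2000 2464 280

Derivation:
After event 0: A_seq=0 A_ack=2000 B_seq=2144 B_ack=0
After event 1: A_seq=0 A_ack=2000 B_seq=2275 B_ack=0
After event 2: A_seq=159 A_ack=2000 B_seq=2275 B_ack=159
After event 3: A_seq=159 A_ack=2000 B_seq=2464 B_ack=159
After event 4: A_seq=280 A_ack=2000 B_seq=2464 B_ack=280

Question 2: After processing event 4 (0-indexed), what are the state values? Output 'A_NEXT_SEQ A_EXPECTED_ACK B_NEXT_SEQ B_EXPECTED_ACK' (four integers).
After event 0: A_seq=0 A_ack=2000 B_seq=2144 B_ack=0
After event 1: A_seq=0 A_ack=2000 B_seq=2275 B_ack=0
After event 2: A_seq=159 A_ack=2000 B_seq=2275 B_ack=159
After event 3: A_seq=159 A_ack=2000 B_seq=2464 B_ack=159
After event 4: A_seq=280 A_ack=2000 B_seq=2464 B_ack=280

280 2000 2464 280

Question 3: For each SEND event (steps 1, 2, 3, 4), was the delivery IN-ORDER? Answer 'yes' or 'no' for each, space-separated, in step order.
Step 1: SEND seq=2144 -> out-of-order
Step 2: SEND seq=0 -> in-order
Step 3: SEND seq=2275 -> out-of-order
Step 4: SEND seq=159 -> in-order

Answer: no yes no yes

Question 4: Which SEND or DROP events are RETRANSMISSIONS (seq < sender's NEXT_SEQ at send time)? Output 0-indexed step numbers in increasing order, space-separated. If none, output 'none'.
Answer: none

Derivation:
Step 0: DROP seq=2000 -> fresh
Step 1: SEND seq=2144 -> fresh
Step 2: SEND seq=0 -> fresh
Step 3: SEND seq=2275 -> fresh
Step 4: SEND seq=159 -> fresh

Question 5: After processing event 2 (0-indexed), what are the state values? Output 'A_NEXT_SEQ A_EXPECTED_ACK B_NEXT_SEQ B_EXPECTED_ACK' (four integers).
After event 0: A_seq=0 A_ack=2000 B_seq=2144 B_ack=0
After event 1: A_seq=0 A_ack=2000 B_seq=2275 B_ack=0
After event 2: A_seq=159 A_ack=2000 B_seq=2275 B_ack=159

159 2000 2275 159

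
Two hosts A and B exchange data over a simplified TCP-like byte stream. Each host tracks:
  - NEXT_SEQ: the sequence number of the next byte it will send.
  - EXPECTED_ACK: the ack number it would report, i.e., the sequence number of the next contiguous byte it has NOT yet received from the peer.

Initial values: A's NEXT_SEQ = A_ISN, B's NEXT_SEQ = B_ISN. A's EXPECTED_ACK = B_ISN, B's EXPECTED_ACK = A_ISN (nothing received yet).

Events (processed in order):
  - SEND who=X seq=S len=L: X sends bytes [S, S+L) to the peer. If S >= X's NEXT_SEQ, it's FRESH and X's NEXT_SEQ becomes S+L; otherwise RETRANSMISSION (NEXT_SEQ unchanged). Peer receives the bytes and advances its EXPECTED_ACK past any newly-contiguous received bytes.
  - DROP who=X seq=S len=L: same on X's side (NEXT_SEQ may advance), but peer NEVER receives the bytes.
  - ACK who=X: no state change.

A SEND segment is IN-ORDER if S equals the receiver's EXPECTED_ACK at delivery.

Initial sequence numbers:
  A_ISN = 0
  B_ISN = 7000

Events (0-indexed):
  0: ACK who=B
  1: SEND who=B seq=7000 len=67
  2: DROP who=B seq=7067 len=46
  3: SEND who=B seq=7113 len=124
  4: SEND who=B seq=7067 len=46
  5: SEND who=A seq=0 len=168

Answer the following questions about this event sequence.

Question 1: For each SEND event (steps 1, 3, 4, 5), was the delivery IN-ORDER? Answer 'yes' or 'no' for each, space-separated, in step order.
Step 1: SEND seq=7000 -> in-order
Step 3: SEND seq=7113 -> out-of-order
Step 4: SEND seq=7067 -> in-order
Step 5: SEND seq=0 -> in-order

Answer: yes no yes yes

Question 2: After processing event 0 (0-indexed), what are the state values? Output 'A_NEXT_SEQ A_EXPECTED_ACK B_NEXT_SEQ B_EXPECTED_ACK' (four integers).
After event 0: A_seq=0 A_ack=7000 B_seq=7000 B_ack=0

0 7000 7000 0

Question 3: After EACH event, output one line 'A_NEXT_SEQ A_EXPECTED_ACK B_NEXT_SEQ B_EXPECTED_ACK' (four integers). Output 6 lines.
0 7000 7000 0
0 7067 7067 0
0 7067 7113 0
0 7067 7237 0
0 7237 7237 0
168 7237 7237 168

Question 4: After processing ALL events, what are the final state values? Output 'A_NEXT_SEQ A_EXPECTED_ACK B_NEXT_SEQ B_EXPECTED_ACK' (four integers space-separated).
Answer: 168 7237 7237 168

Derivation:
After event 0: A_seq=0 A_ack=7000 B_seq=7000 B_ack=0
After event 1: A_seq=0 A_ack=7067 B_seq=7067 B_ack=0
After event 2: A_seq=0 A_ack=7067 B_seq=7113 B_ack=0
After event 3: A_seq=0 A_ack=7067 B_seq=7237 B_ack=0
After event 4: A_seq=0 A_ack=7237 B_seq=7237 B_ack=0
After event 5: A_seq=168 A_ack=7237 B_seq=7237 B_ack=168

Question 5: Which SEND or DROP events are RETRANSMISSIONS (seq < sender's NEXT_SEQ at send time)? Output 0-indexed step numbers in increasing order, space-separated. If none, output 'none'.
Step 1: SEND seq=7000 -> fresh
Step 2: DROP seq=7067 -> fresh
Step 3: SEND seq=7113 -> fresh
Step 4: SEND seq=7067 -> retransmit
Step 5: SEND seq=0 -> fresh

Answer: 4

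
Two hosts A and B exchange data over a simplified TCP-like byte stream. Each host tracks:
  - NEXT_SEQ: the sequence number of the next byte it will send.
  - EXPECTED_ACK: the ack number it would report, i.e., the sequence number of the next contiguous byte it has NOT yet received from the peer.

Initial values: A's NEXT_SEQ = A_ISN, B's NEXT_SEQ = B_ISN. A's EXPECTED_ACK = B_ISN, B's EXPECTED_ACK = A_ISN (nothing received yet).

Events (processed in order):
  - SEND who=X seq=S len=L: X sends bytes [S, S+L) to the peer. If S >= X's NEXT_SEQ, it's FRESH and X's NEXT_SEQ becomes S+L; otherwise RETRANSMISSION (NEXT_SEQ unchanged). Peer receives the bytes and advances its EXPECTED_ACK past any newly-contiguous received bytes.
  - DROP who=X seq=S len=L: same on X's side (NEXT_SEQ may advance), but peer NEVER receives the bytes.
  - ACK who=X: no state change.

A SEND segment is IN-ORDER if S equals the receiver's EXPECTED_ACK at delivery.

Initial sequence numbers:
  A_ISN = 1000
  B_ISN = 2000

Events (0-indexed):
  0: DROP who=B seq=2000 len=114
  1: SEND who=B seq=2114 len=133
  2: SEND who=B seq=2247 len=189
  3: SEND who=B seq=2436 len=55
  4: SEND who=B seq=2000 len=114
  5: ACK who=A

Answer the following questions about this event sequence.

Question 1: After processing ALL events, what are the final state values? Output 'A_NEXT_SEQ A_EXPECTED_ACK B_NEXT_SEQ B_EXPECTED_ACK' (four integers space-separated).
After event 0: A_seq=1000 A_ack=2000 B_seq=2114 B_ack=1000
After event 1: A_seq=1000 A_ack=2000 B_seq=2247 B_ack=1000
After event 2: A_seq=1000 A_ack=2000 B_seq=2436 B_ack=1000
After event 3: A_seq=1000 A_ack=2000 B_seq=2491 B_ack=1000
After event 4: A_seq=1000 A_ack=2491 B_seq=2491 B_ack=1000
After event 5: A_seq=1000 A_ack=2491 B_seq=2491 B_ack=1000

Answer: 1000 2491 2491 1000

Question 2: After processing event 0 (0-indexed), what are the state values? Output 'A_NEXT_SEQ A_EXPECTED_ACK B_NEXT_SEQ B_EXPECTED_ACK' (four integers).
After event 0: A_seq=1000 A_ack=2000 B_seq=2114 B_ack=1000

1000 2000 2114 1000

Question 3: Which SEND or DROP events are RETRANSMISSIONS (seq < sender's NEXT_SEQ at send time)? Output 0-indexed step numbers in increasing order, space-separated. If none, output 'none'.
Step 0: DROP seq=2000 -> fresh
Step 1: SEND seq=2114 -> fresh
Step 2: SEND seq=2247 -> fresh
Step 3: SEND seq=2436 -> fresh
Step 4: SEND seq=2000 -> retransmit

Answer: 4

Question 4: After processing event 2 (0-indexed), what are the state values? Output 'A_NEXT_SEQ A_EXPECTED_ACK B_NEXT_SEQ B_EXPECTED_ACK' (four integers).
After event 0: A_seq=1000 A_ack=2000 B_seq=2114 B_ack=1000
After event 1: A_seq=1000 A_ack=2000 B_seq=2247 B_ack=1000
After event 2: A_seq=1000 A_ack=2000 B_seq=2436 B_ack=1000

1000 2000 2436 1000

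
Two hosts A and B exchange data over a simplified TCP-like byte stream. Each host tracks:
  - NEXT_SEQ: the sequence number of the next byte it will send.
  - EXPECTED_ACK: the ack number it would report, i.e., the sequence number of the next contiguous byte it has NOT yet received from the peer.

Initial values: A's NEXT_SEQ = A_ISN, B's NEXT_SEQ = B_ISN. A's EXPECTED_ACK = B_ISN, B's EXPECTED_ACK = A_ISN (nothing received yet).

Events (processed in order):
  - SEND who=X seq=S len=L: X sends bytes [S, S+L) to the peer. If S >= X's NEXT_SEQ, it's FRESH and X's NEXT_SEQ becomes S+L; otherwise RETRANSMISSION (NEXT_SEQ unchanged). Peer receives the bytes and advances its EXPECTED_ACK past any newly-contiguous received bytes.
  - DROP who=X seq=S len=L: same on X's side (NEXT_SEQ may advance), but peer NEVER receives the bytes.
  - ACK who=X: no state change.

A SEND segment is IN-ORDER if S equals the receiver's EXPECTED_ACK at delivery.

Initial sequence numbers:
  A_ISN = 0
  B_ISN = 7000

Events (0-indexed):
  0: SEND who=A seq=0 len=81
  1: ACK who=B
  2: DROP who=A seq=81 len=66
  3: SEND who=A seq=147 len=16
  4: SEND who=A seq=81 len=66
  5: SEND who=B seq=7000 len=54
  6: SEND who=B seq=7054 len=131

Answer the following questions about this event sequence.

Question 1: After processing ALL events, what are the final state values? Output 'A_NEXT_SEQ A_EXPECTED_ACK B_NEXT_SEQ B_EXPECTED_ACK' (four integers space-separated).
After event 0: A_seq=81 A_ack=7000 B_seq=7000 B_ack=81
After event 1: A_seq=81 A_ack=7000 B_seq=7000 B_ack=81
After event 2: A_seq=147 A_ack=7000 B_seq=7000 B_ack=81
After event 3: A_seq=163 A_ack=7000 B_seq=7000 B_ack=81
After event 4: A_seq=163 A_ack=7000 B_seq=7000 B_ack=163
After event 5: A_seq=163 A_ack=7054 B_seq=7054 B_ack=163
After event 6: A_seq=163 A_ack=7185 B_seq=7185 B_ack=163

Answer: 163 7185 7185 163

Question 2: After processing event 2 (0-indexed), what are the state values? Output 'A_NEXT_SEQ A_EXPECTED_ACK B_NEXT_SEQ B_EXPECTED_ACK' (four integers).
After event 0: A_seq=81 A_ack=7000 B_seq=7000 B_ack=81
After event 1: A_seq=81 A_ack=7000 B_seq=7000 B_ack=81
After event 2: A_seq=147 A_ack=7000 B_seq=7000 B_ack=81

147 7000 7000 81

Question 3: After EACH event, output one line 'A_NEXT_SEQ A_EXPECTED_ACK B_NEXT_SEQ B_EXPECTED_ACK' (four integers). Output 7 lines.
81 7000 7000 81
81 7000 7000 81
147 7000 7000 81
163 7000 7000 81
163 7000 7000 163
163 7054 7054 163
163 7185 7185 163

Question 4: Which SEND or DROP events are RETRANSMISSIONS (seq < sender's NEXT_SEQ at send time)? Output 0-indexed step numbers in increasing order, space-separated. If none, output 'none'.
Answer: 4

Derivation:
Step 0: SEND seq=0 -> fresh
Step 2: DROP seq=81 -> fresh
Step 3: SEND seq=147 -> fresh
Step 4: SEND seq=81 -> retransmit
Step 5: SEND seq=7000 -> fresh
Step 6: SEND seq=7054 -> fresh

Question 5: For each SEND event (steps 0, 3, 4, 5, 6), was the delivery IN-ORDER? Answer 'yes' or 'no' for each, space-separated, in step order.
Answer: yes no yes yes yes

Derivation:
Step 0: SEND seq=0 -> in-order
Step 3: SEND seq=147 -> out-of-order
Step 4: SEND seq=81 -> in-order
Step 5: SEND seq=7000 -> in-order
Step 6: SEND seq=7054 -> in-order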